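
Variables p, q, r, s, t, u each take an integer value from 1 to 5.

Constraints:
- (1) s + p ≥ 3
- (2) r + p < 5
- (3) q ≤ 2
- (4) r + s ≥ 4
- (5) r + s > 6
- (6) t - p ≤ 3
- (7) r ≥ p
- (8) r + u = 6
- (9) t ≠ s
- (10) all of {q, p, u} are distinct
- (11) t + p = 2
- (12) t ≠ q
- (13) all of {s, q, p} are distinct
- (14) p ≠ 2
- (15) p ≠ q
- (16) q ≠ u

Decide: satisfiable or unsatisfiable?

Satisfiable

Try p = 1, q = 2, r = 2, s = 5, t = 1, u = 4.
Check constraint 1: s + p = 6; constraint 2: r + p = 3; constraint 4: r + s = 7. The remaining constraints are straightforward to verify.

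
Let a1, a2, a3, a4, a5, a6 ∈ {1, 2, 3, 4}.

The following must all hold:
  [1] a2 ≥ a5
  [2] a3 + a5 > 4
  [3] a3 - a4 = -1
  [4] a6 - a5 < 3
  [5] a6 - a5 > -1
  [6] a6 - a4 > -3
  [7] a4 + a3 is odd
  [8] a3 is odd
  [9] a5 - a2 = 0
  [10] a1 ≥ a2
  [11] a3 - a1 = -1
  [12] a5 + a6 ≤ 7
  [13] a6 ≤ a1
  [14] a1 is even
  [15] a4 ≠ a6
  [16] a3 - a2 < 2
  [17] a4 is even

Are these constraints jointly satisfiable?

Satisfiable

Setting (a1, a2, a3, a4, a5, a6) = (4, 2, 3, 4, 2, 2) satisfies everything: constraint 2: a3 + a5 = 5; constraint 3: a3 - a4 = -1; constraint 4: a6 - a5 = 0, and the others follow.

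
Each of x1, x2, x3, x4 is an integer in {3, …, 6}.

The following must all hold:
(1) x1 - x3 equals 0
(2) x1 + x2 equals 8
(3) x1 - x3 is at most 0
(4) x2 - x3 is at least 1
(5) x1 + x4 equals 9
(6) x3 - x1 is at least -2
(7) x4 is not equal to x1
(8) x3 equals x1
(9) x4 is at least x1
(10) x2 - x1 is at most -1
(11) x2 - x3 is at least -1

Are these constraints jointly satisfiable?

Unsatisfiable

Constraints 3, 4, and 10 give x2 − x3 ≥ 1, x3 − x1 ≥ 0, x1 − x2 ≥ 1.
Adding all 3 inequalities: the left sides telescope to 0, and the right sides sum to 1 + 0 + 1 = 2. So 0 ≥ 2, which is false.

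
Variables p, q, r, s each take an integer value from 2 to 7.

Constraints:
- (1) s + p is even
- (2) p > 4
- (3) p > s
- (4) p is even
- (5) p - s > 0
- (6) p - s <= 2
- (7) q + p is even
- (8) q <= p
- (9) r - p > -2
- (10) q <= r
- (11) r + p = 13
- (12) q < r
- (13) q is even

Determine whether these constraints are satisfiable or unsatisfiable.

Setting (p, q, r, s) = (6, 2, 7, 4) satisfies everything: constraint 5: p - s = 2; constraint 6: p - s = 2, and the others follow.

Satisfiable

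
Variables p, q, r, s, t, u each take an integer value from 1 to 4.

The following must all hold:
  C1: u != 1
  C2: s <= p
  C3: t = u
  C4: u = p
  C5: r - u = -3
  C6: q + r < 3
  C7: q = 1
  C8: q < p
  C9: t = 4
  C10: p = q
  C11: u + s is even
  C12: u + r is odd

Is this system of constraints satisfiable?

Constraint 9 fixes t = 4 and constraint 7 fixes q = 1. Constraints 3, 4, and 10 give t = u = p = q, so t = q. But 4 ≠ 1 — contradiction.

Unsatisfiable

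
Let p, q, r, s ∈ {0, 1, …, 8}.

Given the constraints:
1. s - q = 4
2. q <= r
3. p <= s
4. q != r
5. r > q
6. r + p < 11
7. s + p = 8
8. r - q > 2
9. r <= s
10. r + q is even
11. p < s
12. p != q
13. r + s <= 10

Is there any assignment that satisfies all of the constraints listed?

Satisfiable

Setting (p, q, r, s) = (3, 1, 5, 5) satisfies everything: constraint 1: s - q = 4; constraint 6: r + p = 8; constraint 7: s + p = 8, and the others follow.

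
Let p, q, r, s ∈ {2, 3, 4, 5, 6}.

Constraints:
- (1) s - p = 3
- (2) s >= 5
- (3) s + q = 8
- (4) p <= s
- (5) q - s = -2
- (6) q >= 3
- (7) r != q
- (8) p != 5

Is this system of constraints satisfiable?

Satisfiable

Take p = 2, q = 3, r = 6, s = 5. Then constraint 1: s - p = 3; constraint 3: s + q = 8; constraint 5: q - s = -2, and every other listed constraint is also met.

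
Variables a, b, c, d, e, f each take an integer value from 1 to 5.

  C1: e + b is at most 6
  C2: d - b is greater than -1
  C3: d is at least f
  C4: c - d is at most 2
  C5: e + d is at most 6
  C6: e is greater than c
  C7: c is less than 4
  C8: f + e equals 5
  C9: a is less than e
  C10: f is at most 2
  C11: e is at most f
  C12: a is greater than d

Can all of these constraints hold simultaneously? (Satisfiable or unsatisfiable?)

Unsatisfiable

Constraints 3, 9, 11, and 12 give d < a, a < e, e ≤ f, f ≤ d. Chaining: d < a < e ≤ f ≤ d, which forces d < d — impossible.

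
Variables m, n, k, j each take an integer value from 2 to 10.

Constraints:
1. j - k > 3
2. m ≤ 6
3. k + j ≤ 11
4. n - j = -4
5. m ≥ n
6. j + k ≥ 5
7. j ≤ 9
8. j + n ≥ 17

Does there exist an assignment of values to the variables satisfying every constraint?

From constraint 7: j ≤ 9. From constraints 2 and 5: n ≤ m ≤ 6. Hence j + n ≤ 15. But constraint 8 requires j + n ≥ 17, and 17 > 15. Contradiction.

Unsatisfiable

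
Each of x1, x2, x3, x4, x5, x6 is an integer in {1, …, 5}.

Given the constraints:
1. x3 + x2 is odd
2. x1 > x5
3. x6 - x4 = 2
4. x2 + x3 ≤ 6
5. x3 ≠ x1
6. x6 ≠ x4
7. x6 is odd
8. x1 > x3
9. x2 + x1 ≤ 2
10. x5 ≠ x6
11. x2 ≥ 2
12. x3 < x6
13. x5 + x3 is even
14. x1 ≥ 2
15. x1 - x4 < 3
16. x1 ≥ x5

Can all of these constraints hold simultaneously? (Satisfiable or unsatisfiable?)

From constraint 11: x2 ≥ 2. From constraint 14: x1 ≥ 2. Hence x2 + x1 ≥ 4. But constraint 9 requires x2 + x1 ≤ 2, and 2 < 4. Contradiction.

Unsatisfiable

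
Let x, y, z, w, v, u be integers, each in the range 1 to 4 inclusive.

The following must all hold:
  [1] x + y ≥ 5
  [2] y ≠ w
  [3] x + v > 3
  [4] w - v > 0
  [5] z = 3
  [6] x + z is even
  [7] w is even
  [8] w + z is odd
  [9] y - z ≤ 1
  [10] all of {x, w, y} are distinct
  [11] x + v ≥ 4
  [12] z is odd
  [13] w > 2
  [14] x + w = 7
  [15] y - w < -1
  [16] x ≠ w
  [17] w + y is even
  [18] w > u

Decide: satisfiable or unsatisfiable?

Satisfiable

One satisfying assignment is x = 3, y = 2, z = 3, w = 4, v = 3, u = 3.
For the less obvious constraints — constraint 1: x + y = 5; constraint 3: x + v = 6; constraint 4: w - v = 1 — and the others hold by inspection.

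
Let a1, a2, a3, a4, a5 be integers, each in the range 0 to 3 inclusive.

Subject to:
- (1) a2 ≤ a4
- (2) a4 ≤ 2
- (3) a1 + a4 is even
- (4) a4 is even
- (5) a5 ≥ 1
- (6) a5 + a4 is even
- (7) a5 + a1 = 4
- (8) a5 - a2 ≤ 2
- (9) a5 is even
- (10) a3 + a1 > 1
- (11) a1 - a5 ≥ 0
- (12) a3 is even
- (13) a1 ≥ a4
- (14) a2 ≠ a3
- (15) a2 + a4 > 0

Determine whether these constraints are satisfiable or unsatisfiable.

Try a1 = 2, a2 = 1, a3 = 2, a4 = 2, a5 = 2.
Check constraint 7: a5 + a1 = 4; constraint 8: a5 - a2 = 1. The remaining constraints are straightforward to verify.

Satisfiable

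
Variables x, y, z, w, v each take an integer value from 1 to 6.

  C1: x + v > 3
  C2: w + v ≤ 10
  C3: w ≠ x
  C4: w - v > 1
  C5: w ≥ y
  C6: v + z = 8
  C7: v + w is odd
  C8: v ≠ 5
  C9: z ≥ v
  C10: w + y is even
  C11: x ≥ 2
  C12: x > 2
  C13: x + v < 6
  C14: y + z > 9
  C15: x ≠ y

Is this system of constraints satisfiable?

Satisfiable

One satisfying assignment is x = 3, y = 5, z = 6, w = 5, v = 2.
For the less obvious constraints — constraint 1: x + v = 5; constraint 2: w + v = 7; constraint 4: w - v = 3 — and the others hold by inspection.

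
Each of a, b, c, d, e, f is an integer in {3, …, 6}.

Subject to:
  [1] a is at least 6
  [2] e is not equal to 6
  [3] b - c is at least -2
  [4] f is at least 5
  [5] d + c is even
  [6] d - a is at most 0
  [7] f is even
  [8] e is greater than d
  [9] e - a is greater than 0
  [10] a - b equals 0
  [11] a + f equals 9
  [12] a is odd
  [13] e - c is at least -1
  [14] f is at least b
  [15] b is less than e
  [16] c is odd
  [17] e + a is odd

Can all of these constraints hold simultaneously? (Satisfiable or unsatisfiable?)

From constraint 1: a ≥ 6. From constraint 4: f ≥ 5. Hence a + f ≥ 11. But constraint 11 requires a + f = 9, and 9 < 11. Contradiction.

Unsatisfiable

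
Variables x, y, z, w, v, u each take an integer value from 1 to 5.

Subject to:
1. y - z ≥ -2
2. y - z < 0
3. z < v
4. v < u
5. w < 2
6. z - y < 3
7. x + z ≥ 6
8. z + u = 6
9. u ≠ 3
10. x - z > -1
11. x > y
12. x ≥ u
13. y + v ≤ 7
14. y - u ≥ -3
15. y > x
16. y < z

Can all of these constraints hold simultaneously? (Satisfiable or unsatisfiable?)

Unsatisfiable

Constraints 2, 3, 4, 12, and 15 give y < z, z < v, v < u, u ≤ x, x < y. Chaining: y < z < v < u ≤ x < y, which forces y < y — impossible.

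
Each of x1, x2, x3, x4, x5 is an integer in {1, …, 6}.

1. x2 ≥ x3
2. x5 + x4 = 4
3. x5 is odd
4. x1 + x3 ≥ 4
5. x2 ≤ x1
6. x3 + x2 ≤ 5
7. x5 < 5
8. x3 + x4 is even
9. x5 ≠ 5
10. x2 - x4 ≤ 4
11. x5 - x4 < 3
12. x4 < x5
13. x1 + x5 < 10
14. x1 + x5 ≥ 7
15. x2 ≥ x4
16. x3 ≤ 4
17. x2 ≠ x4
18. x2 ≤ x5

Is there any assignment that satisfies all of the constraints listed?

Satisfiable

Try x1 = 4, x2 = 2, x3 = 1, x4 = 1, x5 = 3.
Check constraint 2: x5 + x4 = 4; constraint 4: x1 + x3 = 5. The remaining constraints are straightforward to verify.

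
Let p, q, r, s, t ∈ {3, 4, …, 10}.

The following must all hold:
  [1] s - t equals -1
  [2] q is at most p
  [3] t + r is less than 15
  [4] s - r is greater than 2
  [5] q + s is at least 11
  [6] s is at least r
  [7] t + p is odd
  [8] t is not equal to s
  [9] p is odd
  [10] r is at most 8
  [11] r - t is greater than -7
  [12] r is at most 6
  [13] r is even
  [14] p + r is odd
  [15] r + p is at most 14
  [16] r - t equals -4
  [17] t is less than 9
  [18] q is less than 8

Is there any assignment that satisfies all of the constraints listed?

Try p = 9, q = 6, r = 4, s = 7, t = 8.
Check constraint 1: s - t = -1; constraint 3: t + r = 12; constraint 4: s - r = 3. The remaining constraints are straightforward to verify.

Satisfiable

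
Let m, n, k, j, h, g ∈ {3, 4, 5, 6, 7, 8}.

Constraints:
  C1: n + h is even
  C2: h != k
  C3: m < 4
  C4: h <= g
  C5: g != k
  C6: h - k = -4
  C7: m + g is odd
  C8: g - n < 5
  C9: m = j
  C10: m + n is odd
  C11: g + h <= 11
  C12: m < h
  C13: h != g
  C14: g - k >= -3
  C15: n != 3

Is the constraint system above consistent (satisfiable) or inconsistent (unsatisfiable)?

Satisfiable

Take m = 3, n = 4, k = 8, j = 3, h = 4, g = 6. Then constraint 6: h - k = -4; constraint 8: g - n = 2; constraint 11: g + h = 10, and every other listed constraint is also met.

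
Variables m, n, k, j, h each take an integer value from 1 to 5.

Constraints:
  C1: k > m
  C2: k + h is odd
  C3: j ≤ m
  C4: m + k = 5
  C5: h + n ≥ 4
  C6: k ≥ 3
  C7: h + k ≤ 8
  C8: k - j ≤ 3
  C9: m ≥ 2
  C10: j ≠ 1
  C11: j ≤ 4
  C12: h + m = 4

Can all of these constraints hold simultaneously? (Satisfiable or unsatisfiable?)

Setting (m, n, k, j, h) = (2, 3, 3, 2, 2) satisfies everything: constraint 4: m + k = 5; constraint 5: h + n = 5; constraint 7: h + k = 5, and the others follow.

Satisfiable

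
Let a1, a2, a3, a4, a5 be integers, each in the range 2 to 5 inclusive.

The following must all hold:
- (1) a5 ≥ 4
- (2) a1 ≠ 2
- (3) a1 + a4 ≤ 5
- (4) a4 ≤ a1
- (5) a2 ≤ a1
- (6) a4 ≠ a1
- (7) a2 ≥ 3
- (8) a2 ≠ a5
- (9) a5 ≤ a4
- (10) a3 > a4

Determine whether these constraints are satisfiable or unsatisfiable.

Unsatisfiable

From constraints 5 and 7: a1 ≥ a2 ≥ 3. From constraints 1 and 9: a4 ≥ a5 ≥ 4. Hence a1 + a4 ≥ 7. But constraint 3 requires a1 + a4 ≤ 5, and 5 < 7. Contradiction.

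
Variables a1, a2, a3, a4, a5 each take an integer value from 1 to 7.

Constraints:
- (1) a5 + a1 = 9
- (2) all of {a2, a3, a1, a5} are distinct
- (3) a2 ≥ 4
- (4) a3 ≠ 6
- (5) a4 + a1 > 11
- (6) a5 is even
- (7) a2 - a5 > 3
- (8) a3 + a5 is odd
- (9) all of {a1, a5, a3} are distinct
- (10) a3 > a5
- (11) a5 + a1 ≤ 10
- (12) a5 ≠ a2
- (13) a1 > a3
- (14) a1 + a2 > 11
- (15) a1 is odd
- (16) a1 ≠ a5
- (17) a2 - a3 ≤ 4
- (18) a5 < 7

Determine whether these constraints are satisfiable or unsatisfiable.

Satisfiable

Try a1 = 7, a2 = 6, a3 = 3, a4 = 5, a5 = 2.
Check constraint 1: a5 + a1 = 9; constraint 5: a4 + a1 = 12; constraint 7: a2 - a5 = 4. The remaining constraints are straightforward to verify.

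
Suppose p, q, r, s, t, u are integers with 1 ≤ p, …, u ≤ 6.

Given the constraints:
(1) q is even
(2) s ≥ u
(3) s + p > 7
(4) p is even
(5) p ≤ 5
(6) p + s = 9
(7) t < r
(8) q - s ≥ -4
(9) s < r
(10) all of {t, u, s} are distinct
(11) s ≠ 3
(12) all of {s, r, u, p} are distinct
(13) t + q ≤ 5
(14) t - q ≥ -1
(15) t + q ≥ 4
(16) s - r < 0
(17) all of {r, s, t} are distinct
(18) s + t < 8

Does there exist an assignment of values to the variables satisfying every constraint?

One satisfying assignment is p = 4, q = 2, r = 6, s = 5, t = 2, u = 3.
For the less obvious constraints — constraint 3: s + p = 9; constraint 6: p + s = 9 — and the others hold by inspection.

Satisfiable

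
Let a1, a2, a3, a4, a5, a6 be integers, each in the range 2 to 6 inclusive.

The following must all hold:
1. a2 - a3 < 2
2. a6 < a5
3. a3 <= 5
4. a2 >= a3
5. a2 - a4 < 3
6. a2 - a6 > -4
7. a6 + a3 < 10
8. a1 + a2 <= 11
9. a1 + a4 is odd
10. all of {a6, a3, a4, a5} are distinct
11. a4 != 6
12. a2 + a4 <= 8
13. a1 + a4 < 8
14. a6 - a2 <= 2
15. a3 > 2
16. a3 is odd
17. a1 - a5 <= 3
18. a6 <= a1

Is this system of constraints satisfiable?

Satisfiable

Setting (a1, a2, a3, a4, a5, a6) = (5, 3, 3, 2, 5, 4) satisfies everything: constraint 1: a2 - a3 = 0; constraint 5: a2 - a4 = 1, and the others follow.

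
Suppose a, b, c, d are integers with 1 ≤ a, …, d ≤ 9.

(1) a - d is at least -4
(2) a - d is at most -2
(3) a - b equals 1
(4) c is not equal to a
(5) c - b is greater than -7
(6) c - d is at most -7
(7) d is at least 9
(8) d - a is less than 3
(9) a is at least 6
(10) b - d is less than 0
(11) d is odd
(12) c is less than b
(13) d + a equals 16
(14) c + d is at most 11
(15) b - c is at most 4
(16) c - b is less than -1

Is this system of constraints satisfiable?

One satisfying assignment is a = 7, b = 6, c = 2, d = 9.
For the less obvious constraints — constraint 1: a - d = -2; constraint 2: a - d = -2; constraint 3: a - b = 1 — and the others hold by inspection.

Satisfiable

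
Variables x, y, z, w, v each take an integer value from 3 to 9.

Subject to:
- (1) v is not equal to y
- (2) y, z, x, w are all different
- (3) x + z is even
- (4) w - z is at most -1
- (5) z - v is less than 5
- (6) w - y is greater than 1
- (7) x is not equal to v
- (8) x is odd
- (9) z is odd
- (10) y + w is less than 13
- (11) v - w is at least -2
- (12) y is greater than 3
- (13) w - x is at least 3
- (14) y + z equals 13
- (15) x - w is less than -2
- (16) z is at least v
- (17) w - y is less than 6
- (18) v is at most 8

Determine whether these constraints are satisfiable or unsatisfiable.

Satisfiable

The assignment x = 3, y = 4, z = 9, w = 8, v = 6 works:
  constraint 4 holds since w - z = -1.
  constraint 5 holds since z - v = 3.
  constraint 6 holds since w - y = 4.
The rest check out directly.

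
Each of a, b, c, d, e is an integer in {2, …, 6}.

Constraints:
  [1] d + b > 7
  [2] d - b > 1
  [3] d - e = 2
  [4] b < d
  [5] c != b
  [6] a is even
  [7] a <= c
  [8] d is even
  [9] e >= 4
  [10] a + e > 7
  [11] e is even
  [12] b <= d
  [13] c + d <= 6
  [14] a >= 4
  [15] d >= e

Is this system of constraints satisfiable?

From constraints 7 and 14: c ≥ a ≥ 4. From constraints 9 and 15: d ≥ e ≥ 4. Hence c + d ≥ 8. But constraint 13 requires c + d ≤ 6, and 6 < 8. Contradiction.

Unsatisfiable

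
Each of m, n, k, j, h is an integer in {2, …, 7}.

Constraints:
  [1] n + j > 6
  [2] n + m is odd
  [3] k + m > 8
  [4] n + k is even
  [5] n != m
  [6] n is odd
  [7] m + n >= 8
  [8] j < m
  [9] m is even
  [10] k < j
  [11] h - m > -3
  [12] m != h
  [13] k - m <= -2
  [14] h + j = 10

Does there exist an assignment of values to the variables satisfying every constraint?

Satisfiable

Take m = 6, n = 3, k = 3, j = 5, h = 5. Then constraint 1: n + j = 8; constraint 3: k + m = 9; constraint 7: m + n = 9, and every other listed constraint is also met.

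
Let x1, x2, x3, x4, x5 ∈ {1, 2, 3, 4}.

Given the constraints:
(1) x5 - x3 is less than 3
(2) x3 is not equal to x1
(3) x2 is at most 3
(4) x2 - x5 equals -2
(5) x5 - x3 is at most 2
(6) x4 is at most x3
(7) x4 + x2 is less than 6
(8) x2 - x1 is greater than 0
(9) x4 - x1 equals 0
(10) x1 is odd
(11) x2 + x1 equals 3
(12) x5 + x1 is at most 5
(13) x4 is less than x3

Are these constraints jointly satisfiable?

Satisfiable

Try x1 = 1, x2 = 2, x3 = 2, x4 = 1, x5 = 4.
Check constraint 1: x5 - x3 = 2; constraint 4: x2 - x5 = -2. The remaining constraints are straightforward to verify.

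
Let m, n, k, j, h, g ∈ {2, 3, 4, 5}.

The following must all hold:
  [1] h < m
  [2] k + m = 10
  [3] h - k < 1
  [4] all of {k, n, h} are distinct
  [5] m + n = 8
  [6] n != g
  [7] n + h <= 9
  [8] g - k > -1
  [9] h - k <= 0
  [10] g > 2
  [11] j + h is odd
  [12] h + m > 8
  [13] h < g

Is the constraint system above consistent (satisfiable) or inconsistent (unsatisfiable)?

Try m = 5, n = 3, k = 5, j = 3, h = 4, g = 5.
Check constraint 2: k + m = 10; constraint 3: h - k = -1. The remaining constraints are straightforward to verify.

Satisfiable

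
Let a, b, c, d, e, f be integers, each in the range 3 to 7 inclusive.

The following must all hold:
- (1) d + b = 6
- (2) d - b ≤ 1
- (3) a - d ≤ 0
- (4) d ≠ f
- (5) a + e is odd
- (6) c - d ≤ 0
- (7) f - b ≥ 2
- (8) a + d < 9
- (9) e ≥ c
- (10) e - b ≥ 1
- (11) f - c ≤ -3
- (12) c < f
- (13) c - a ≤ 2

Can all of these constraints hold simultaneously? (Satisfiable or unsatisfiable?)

Unsatisfiable

Constraints 2, 3, 7, 11, and 13 give f − b ≥ 2, b − d ≥ -1, d − a ≥ 0, a − c ≥ -2, c − f ≥ 3.
Adding all 5 inequalities: the left sides telescope to 0, and the right sides sum to 2 + (-1) + 0 + (-2) + 3 = 2. So 0 ≥ 2, which is false.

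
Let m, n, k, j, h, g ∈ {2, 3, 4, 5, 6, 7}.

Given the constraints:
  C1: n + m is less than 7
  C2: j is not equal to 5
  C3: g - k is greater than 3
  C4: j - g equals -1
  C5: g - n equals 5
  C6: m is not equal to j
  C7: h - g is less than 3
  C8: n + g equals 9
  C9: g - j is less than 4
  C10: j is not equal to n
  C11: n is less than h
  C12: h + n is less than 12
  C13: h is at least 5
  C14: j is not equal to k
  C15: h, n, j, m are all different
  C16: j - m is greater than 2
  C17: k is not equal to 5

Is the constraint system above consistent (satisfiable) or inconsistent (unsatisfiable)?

Setting (m, n, k, j, h, g) = (3, 2, 3, 6, 7, 7) satisfies everything: constraint 1: n + m = 5; constraint 3: g - k = 4; constraint 4: j - g = -1, and the others follow.

Satisfiable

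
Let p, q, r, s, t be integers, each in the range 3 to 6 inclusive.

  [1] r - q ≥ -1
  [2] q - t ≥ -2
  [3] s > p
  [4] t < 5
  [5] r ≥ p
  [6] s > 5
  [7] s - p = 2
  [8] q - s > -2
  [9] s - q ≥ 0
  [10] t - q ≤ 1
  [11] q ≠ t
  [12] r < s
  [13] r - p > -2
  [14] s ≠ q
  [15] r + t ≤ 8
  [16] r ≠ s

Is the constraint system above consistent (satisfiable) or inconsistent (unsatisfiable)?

Satisfiable

One satisfying assignment is p = 4, q = 5, r = 4, s = 6, t = 4.
For the less obvious constraints — constraint 1: r - q = -1; constraint 2: q - t = 1 — and the others hold by inspection.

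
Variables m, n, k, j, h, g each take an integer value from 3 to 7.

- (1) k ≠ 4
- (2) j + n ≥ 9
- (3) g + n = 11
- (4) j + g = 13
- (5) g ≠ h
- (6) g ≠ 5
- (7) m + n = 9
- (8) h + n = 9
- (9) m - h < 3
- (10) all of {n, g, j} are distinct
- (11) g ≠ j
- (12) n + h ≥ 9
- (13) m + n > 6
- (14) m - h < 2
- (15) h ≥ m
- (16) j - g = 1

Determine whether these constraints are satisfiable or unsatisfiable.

Satisfiable

Try m = 4, n = 5, k = 6, j = 7, h = 4, g = 6.
Check constraint 2: j + n = 12; constraint 3: g + n = 11. The remaining constraints are straightforward to verify.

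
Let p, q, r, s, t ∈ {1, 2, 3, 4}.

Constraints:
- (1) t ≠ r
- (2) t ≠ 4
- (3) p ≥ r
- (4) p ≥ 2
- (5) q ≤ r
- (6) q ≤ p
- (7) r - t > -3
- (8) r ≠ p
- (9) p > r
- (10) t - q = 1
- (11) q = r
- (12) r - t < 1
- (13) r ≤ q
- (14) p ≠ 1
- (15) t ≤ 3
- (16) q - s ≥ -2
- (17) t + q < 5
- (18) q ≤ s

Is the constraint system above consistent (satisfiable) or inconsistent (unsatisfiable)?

Satisfiable

Take p = 4, q = 1, r = 1, s = 3, t = 2. Then constraint 7: r - t = -1; constraint 10: t - q = 1; constraint 12: r - t = -1, and every other listed constraint is also met.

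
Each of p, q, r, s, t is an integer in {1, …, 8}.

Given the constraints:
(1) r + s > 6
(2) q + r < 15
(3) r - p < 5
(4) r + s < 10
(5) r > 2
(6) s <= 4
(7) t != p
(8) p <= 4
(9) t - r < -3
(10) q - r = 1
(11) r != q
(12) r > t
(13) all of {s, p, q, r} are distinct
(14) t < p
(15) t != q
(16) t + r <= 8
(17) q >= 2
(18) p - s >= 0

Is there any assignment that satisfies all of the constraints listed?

Try p = 2, q = 7, r = 6, s = 1, t = 1.
Check constraint 1: r + s = 7; constraint 2: q + r = 13; constraint 3: r - p = 4. The remaining constraints are straightforward to verify.

Satisfiable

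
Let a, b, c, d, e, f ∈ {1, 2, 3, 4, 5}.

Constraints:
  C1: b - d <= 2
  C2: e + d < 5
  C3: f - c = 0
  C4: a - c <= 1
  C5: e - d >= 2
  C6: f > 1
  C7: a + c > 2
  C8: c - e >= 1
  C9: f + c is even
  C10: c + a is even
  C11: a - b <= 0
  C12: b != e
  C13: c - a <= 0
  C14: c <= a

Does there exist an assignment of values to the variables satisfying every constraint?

Constraints 1, 5, 8, 11, and 13 give e − d ≥ 2, d − b ≥ -2, b − a ≥ 0, a − c ≥ 0, c − e ≥ 1.
Adding all 5 inequalities: the left sides telescope to 0, and the right sides sum to 2 + (-2) + 0 + 0 + 1 = 1. So 0 ≥ 1, which is false.

Unsatisfiable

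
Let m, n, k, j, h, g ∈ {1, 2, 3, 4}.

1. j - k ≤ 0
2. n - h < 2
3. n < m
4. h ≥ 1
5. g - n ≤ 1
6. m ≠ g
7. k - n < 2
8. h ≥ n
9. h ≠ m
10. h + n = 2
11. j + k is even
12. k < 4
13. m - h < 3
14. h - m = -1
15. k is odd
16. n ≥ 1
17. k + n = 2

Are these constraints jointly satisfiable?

Satisfiable

Try m = 2, n = 1, k = 1, j = 1, h = 1, g = 1.
Check constraint 1: j - k = 0; constraint 2: n - h = 0. The remaining constraints are straightforward to verify.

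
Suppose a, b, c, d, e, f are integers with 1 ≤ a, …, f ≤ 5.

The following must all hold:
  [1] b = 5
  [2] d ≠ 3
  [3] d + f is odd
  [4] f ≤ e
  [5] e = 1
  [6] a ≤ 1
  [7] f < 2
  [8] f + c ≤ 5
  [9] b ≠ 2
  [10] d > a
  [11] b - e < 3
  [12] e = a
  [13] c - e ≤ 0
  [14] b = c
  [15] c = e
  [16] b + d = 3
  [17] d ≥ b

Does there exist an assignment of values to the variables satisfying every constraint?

Unsatisfiable

Constraint 1 fixes b = 5 and constraint 5 fixes e = 1. Constraints 14 and 15 give b = c = e, so b = e. But 5 ≠ 1 — contradiction.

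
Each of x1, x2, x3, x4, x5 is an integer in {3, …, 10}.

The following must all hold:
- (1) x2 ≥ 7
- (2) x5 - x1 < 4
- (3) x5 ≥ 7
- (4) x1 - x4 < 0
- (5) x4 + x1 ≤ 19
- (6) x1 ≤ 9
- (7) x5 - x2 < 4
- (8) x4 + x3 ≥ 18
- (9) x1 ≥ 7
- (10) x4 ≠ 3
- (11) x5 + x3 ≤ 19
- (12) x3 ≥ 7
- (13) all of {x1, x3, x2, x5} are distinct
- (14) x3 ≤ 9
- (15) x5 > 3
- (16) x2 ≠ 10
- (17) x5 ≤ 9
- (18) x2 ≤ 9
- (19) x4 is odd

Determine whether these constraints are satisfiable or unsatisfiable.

Constraints 1, 3, 6, 9, 12, 14, 17, and 18 confine each of x1, x3, x2, x5 to the 3 values {7, …, 9}.
Constraint 13 requires all 4 of them to be distinct, but only 3 values are available — impossible by the pigeonhole principle.

Unsatisfiable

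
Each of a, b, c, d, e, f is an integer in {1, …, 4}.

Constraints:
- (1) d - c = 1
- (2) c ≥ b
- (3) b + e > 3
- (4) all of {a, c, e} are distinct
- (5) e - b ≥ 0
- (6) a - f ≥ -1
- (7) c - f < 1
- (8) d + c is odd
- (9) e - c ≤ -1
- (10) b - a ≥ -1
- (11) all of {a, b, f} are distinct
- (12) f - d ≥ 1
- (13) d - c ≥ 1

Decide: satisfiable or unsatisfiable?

Constraints 5, 6, 9, 10, 12, and 13 give b − a ≥ -1, a − f ≥ -1, f − d ≥ 1, d − c ≥ 1, c − e ≥ 1, e − b ≥ 0.
Adding all 6 inequalities: the left sides telescope to 0, and the right sides sum to (-1) + (-1) + 1 + 1 + 1 + 0 = 1. So 0 ≥ 1, which is false.

Unsatisfiable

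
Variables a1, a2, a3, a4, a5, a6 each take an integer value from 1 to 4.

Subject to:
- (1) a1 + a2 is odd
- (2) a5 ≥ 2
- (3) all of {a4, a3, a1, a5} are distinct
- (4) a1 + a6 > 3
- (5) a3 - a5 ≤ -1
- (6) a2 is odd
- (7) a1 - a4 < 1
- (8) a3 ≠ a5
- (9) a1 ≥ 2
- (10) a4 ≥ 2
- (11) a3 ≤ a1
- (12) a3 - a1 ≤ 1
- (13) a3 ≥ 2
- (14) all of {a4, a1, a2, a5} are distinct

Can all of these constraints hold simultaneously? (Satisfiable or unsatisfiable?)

Unsatisfiable

Constraints 2, 9, 10, and 13 confine each of a4, a3, a1, a5 to the 3 values {2, …, 4} (the domain already gives each ≤ 4).
Constraint 3 requires all 4 of them to be distinct, but only 3 values are available — impossible by the pigeonhole principle.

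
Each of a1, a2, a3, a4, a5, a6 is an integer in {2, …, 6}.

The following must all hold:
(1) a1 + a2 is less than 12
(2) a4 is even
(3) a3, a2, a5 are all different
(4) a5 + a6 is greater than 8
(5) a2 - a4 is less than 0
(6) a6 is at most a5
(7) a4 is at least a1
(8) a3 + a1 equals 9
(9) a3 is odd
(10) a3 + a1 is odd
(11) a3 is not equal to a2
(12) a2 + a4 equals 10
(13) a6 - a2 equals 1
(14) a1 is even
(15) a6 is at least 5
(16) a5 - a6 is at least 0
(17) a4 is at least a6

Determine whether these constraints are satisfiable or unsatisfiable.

Satisfiable

Try a1 = 6, a2 = 4, a3 = 3, a4 = 6, a5 = 6, a6 = 5.
Check constraint 1: a1 + a2 = 10; constraint 4: a5 + a6 = 11. The remaining constraints are straightforward to verify.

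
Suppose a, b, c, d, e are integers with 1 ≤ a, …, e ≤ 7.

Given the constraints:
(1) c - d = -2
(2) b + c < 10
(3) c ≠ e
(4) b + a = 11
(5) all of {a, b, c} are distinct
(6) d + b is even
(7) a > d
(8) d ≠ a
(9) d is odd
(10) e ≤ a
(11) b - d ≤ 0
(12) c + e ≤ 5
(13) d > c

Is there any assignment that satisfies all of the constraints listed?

Satisfiable

The assignment a = 6, b = 5, c = 3, d = 5, e = 1 works:
  constraint 1 holds since c - d = -2.
  constraint 2 holds since b + c = 8.
  constraint 4 holds since b + a = 11.
The rest check out directly.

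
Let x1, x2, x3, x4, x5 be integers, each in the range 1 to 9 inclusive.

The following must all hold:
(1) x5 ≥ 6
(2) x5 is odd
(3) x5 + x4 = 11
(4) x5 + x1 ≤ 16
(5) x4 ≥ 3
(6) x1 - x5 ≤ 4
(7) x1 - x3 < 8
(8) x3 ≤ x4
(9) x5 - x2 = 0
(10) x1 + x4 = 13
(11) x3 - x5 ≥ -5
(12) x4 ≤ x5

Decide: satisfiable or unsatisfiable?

The assignment x1 = 9, x2 = 7, x3 = 4, x4 = 4, x5 = 7 works:
  constraint 3 holds since x5 + x4 = 11.
  constraint 4 holds since x5 + x1 = 16.
The rest check out directly.

Satisfiable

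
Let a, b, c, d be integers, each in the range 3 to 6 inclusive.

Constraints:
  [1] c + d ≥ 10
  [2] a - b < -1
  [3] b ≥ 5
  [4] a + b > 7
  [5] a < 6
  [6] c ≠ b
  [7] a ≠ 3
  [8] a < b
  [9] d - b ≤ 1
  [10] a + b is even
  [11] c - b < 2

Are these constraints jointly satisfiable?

Satisfiable

The assignment a = 4, b = 6, c = 5, d = 6 works:
  constraint 1 holds since c + d = 11.
  constraint 2 holds since a - b = -2.
  constraint 4 holds since a + b = 10.
The rest check out directly.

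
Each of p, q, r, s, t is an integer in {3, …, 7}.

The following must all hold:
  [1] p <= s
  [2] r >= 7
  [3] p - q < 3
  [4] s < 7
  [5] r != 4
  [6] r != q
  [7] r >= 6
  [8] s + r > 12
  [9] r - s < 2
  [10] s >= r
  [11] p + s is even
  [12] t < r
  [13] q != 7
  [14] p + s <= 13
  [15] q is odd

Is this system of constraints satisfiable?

Unsatisfiable

From constraints 2 and 10: s ≥ r and r ≥ 7, so s ≥ 7. From constraint 4: s ≤ 6. But 6 < 7, so no value of s works.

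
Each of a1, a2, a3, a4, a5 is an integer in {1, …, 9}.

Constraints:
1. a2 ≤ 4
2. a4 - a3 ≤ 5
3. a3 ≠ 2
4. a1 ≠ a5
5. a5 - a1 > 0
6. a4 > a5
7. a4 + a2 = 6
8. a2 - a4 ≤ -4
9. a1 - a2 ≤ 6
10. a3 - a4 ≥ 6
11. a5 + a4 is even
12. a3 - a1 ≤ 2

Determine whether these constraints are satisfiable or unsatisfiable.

Unsatisfiable

Constraints 8, 9, 10, and 12 give a1 − a3 ≥ -2, a3 − a4 ≥ 6, a4 − a2 ≥ 4, a2 − a1 ≥ -6.
Adding all 4 inequalities: the left sides telescope to 0, and the right sides sum to (-2) + 6 + 4 + (-6) = 2. So 0 ≥ 2, which is false.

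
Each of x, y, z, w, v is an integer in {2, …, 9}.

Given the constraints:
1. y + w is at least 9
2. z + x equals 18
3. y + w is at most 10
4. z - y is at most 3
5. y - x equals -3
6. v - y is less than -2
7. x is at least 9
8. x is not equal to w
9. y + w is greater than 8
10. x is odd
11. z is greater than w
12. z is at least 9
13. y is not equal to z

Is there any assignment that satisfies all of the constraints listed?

Satisfiable

Take x = 9, y = 6, z = 9, w = 4, v = 3. Then constraint 1: y + w = 10; constraint 2: z + x = 18, and every other listed constraint is also met.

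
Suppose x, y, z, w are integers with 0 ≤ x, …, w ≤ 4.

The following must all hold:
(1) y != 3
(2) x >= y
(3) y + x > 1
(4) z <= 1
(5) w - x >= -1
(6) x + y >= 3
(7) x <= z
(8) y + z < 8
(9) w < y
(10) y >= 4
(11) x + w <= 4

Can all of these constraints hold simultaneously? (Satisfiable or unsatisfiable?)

From constraints 2 and 10: x ≥ y and y ≥ 4, so x ≥ 4. From constraints 4 and 7: x ≤ z and z ≤ 1, so x ≤ 1. But 1 < 4, so no value of x works.

Unsatisfiable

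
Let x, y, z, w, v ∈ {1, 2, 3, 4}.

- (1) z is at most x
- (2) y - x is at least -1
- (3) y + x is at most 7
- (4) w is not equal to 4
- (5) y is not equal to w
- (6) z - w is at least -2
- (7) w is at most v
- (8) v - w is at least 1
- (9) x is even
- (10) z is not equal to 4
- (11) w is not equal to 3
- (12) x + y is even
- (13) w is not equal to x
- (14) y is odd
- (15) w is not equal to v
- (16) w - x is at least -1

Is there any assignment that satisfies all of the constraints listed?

Unsatisfiable

Constraint 9 makes x even and constraint 14 makes y odd, so x + y must be odd. Constraint 12 says x + y is even — contradiction.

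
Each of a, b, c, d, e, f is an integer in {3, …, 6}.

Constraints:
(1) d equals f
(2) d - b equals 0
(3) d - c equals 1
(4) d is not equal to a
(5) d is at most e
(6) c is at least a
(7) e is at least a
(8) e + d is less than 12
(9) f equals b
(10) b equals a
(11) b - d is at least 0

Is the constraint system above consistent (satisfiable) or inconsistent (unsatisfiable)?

Unsatisfiable

From constraints 1, 9, and 10, d = f = b = a, so d = a. But constraint 4 says d ≠ a. Contradiction.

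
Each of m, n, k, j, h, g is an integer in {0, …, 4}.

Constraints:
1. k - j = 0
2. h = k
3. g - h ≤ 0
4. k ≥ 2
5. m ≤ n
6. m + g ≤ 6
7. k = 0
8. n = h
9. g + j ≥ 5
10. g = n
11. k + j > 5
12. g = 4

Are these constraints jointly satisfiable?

Constraint 12 fixes g = 4 and constraint 7 fixes k = 0. Constraints 2, 8, and 10 give g = n = h = k, so g = k. But 4 ≠ 0 — contradiction.

Unsatisfiable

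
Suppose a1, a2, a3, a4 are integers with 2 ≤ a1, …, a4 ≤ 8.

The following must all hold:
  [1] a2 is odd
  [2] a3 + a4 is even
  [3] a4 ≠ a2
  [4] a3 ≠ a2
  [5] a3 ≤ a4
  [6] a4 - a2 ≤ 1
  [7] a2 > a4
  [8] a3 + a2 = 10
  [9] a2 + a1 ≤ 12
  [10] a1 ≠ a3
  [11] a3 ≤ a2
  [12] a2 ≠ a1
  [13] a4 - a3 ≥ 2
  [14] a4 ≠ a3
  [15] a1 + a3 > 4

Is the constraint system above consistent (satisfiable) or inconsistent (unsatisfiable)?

Setting (a1, a2, a3, a4) = (2, 7, 3, 5) satisfies everything: constraint 6: a4 - a2 = -2; constraint 8: a3 + a2 = 10, and the others follow.

Satisfiable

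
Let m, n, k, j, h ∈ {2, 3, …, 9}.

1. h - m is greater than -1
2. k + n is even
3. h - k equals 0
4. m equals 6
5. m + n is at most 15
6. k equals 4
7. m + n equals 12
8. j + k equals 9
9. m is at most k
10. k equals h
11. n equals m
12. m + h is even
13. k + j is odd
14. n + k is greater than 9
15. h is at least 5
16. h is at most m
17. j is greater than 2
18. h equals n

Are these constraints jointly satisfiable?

Unsatisfiable

Constraint 6 fixes k = 4 and constraint 4 fixes m = 6. Constraints 10, 11, and 18 give k = h = n = m, so k = m. But 4 ≠ 6 — contradiction.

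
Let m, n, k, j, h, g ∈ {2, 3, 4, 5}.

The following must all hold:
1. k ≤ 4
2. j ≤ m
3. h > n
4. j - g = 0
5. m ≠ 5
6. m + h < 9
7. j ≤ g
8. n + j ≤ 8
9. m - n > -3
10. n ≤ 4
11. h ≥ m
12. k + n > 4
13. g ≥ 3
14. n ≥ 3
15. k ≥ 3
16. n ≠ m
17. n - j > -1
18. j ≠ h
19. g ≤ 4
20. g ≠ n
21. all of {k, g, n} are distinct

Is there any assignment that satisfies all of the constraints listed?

Unsatisfiable

Constraints 1, 10, 13, 14, 15, and 19 confine each of k, g, n to the 2 values {3, 4}.
Constraint 21 requires all 3 of them to be distinct, but only 2 values are available — impossible by the pigeonhole principle.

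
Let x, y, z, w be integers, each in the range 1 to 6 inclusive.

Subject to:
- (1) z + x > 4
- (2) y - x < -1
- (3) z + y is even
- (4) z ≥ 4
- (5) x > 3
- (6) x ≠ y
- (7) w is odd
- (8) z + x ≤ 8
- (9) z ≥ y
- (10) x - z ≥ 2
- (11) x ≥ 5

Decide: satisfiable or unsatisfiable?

From constraint 4: z ≥ 4. From constraint 11: x ≥ 5. Hence z + x ≥ 9. But constraint 8 requires z + x ≤ 8, and 8 < 9. Contradiction.

Unsatisfiable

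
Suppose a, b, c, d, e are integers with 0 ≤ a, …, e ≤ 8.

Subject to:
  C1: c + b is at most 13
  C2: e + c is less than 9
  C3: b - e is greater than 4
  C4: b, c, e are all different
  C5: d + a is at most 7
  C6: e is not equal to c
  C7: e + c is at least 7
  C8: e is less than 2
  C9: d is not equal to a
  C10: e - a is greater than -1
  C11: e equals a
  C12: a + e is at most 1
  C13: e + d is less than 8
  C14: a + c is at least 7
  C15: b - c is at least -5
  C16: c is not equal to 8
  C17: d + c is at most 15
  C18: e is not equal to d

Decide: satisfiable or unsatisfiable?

Try a = 0, b = 5, c = 7, d = 5, e = 0.
Check constraint 1: c + b = 12; constraint 2: e + c = 7. The remaining constraints are straightforward to verify.

Satisfiable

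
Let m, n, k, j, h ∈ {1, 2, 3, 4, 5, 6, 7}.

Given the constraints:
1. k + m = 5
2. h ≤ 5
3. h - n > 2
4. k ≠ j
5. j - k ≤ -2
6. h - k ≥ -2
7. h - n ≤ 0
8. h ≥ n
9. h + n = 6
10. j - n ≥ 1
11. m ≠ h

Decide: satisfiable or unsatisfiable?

Constraints 5, 6, 7, and 10 give h − k ≥ -2, k − j ≥ 2, j − n ≥ 1, n − h ≥ 0.
Adding all 4 inequalities: the left sides telescope to 0, and the right sides sum to (-2) + 2 + 1 + 0 = 1. So 0 ≥ 1, which is false.

Unsatisfiable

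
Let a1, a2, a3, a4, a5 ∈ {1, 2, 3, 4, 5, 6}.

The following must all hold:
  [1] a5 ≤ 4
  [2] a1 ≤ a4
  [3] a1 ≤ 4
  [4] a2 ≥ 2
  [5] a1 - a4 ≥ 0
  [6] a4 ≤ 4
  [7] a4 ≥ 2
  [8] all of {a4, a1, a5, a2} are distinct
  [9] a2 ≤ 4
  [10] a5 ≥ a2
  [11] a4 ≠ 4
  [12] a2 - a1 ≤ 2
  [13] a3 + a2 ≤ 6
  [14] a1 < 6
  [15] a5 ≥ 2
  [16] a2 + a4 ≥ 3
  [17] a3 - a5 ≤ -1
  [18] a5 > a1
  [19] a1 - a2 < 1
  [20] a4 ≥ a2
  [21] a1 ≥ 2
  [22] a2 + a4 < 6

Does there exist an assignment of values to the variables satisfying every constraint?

Unsatisfiable

Constraints 1, 3, 4, 6, 7, 9, 15, and 21 confine each of a4, a1, a5, a2 to the 3 values {2, …, 4}.
Constraint 8 requires all 4 of them to be distinct, but only 3 values are available — impossible by the pigeonhole principle.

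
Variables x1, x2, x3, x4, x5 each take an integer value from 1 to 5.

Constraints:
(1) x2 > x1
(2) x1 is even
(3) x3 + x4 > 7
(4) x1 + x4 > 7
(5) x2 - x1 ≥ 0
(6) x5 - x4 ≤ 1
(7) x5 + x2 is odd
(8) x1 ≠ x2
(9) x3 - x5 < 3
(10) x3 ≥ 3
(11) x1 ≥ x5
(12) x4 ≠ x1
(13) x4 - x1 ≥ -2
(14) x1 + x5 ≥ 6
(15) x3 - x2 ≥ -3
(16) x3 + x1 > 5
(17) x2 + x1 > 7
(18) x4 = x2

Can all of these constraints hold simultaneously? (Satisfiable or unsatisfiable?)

Take x1 = 4, x2 = 5, x3 = 4, x4 = 5, x5 = 4. Then constraint 3: x3 + x4 = 9; constraint 4: x1 + x4 = 9; constraint 5: x2 - x1 = 1, and every other listed constraint is also met.

Satisfiable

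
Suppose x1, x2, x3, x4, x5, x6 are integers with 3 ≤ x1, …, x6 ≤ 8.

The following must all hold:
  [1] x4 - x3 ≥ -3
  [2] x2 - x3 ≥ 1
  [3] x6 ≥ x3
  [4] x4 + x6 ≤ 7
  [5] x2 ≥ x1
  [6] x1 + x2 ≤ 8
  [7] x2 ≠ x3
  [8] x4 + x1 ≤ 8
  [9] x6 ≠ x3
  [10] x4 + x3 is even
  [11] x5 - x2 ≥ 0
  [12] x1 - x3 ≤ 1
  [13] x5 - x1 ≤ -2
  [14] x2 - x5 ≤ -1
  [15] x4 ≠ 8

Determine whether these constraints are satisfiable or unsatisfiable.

Constraints 2, 11, 12, and 13 give x1 − x5 ≥ 2, x5 − x2 ≥ 0, x2 − x3 ≥ 1, x3 − x1 ≥ -1.
Adding all 4 inequalities: the left sides telescope to 0, and the right sides sum to 2 + 0 + 1 + (-1) = 2. So 0 ≥ 2, which is false.

Unsatisfiable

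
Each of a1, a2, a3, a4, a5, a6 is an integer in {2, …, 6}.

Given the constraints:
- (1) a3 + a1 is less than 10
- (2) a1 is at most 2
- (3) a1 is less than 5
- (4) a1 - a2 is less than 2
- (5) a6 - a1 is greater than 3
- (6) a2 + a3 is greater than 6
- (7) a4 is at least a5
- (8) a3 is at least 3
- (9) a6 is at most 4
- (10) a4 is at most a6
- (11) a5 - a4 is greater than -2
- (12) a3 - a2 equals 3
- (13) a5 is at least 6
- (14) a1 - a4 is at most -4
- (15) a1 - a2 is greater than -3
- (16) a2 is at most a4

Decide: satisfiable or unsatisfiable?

Unsatisfiable

From constraints 7 and 13: a4 ≥ a5 and a5 ≥ 6, so a4 ≥ 6. From constraints 9 and 10: a4 ≤ a6 and a6 ≤ 4, so a4 ≤ 4. But 4 < 6, so no value of a4 works.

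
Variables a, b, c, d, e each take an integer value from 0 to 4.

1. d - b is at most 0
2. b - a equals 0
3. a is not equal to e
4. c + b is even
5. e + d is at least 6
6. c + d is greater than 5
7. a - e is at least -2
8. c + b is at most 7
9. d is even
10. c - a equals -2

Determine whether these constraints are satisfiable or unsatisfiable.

Try a = 4, b = 4, c = 2, d = 4, e = 3.
Check constraint 1: d - b = 0; constraint 2: b - a = 0; constraint 5: e + d = 7. The remaining constraints are straightforward to verify.

Satisfiable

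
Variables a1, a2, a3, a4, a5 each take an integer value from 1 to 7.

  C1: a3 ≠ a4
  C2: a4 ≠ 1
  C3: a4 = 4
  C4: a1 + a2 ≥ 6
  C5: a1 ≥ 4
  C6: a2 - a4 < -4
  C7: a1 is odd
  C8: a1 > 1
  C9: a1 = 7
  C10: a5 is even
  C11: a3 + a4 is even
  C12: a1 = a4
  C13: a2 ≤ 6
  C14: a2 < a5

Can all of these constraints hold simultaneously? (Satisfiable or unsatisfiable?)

Constraint 9 fixes a1 = 7 and constraint 3 fixes a4 = 4, but constraint 12 requires a1 = a4. Since 7 ≠ 4, contradiction.

Unsatisfiable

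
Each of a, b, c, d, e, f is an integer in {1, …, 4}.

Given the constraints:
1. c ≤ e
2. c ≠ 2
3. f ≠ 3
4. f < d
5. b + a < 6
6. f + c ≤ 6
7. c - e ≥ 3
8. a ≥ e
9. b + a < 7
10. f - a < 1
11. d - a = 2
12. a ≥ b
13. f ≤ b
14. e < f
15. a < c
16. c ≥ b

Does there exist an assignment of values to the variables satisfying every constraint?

Constraints 1, 12, 13, 14, and 15 give b ≤ a, a < c, c ≤ e, e < f, f ≤ b. Chaining: b ≤ a < c ≤ e < f ≤ b, which forces b < b — impossible.

Unsatisfiable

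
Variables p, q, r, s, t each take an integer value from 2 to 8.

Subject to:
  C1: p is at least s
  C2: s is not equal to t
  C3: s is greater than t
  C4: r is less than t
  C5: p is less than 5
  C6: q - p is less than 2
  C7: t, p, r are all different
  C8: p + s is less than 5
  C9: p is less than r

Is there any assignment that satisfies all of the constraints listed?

Constraints 1, 3, 4, and 9 give t < s, s ≤ p, p < r, r < t. Chaining: t < s ≤ p < r < t, which forces t < t — impossible.

Unsatisfiable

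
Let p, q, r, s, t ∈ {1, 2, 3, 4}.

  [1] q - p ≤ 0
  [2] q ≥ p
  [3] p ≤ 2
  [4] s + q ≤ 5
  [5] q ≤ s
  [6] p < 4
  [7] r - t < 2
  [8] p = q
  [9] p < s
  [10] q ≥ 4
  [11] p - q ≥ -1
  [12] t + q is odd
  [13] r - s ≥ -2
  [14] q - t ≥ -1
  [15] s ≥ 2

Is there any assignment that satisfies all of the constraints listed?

From constraint 15: s ≥ 2. From constraint 10: q ≥ 4. Hence s + q ≥ 6. But constraint 4 requires s + q ≤ 5, and 5 < 6. Contradiction.

Unsatisfiable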